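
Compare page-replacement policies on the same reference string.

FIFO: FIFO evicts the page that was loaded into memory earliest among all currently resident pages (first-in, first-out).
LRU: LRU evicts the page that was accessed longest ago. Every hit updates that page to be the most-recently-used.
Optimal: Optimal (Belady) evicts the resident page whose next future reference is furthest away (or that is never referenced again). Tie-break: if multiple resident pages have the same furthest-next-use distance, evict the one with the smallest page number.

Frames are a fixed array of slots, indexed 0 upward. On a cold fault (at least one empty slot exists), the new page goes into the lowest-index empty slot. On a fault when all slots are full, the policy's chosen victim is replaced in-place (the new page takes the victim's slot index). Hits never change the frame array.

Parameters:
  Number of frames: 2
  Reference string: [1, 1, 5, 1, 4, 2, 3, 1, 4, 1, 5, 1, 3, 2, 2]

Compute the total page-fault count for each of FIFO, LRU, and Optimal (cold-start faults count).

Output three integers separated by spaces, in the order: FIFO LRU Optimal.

Answer: 11 10 9

Derivation:
--- FIFO ---
  step 0: ref 1 -> FAULT, frames=[1,-] (faults so far: 1)
  step 1: ref 1 -> HIT, frames=[1,-] (faults so far: 1)
  step 2: ref 5 -> FAULT, frames=[1,5] (faults so far: 2)
  step 3: ref 1 -> HIT, frames=[1,5] (faults so far: 2)
  step 4: ref 4 -> FAULT, evict 1, frames=[4,5] (faults so far: 3)
  step 5: ref 2 -> FAULT, evict 5, frames=[4,2] (faults so far: 4)
  step 6: ref 3 -> FAULT, evict 4, frames=[3,2] (faults so far: 5)
  step 7: ref 1 -> FAULT, evict 2, frames=[3,1] (faults so far: 6)
  step 8: ref 4 -> FAULT, evict 3, frames=[4,1] (faults so far: 7)
  step 9: ref 1 -> HIT, frames=[4,1] (faults so far: 7)
  step 10: ref 5 -> FAULT, evict 1, frames=[4,5] (faults so far: 8)
  step 11: ref 1 -> FAULT, evict 4, frames=[1,5] (faults so far: 9)
  step 12: ref 3 -> FAULT, evict 5, frames=[1,3] (faults so far: 10)
  step 13: ref 2 -> FAULT, evict 1, frames=[2,3] (faults so far: 11)
  step 14: ref 2 -> HIT, frames=[2,3] (faults so far: 11)
  FIFO total faults: 11
--- LRU ---
  step 0: ref 1 -> FAULT, frames=[1,-] (faults so far: 1)
  step 1: ref 1 -> HIT, frames=[1,-] (faults so far: 1)
  step 2: ref 5 -> FAULT, frames=[1,5] (faults so far: 2)
  step 3: ref 1 -> HIT, frames=[1,5] (faults so far: 2)
  step 4: ref 4 -> FAULT, evict 5, frames=[1,4] (faults so far: 3)
  step 5: ref 2 -> FAULT, evict 1, frames=[2,4] (faults so far: 4)
  step 6: ref 3 -> FAULT, evict 4, frames=[2,3] (faults so far: 5)
  step 7: ref 1 -> FAULT, evict 2, frames=[1,3] (faults so far: 6)
  step 8: ref 4 -> FAULT, evict 3, frames=[1,4] (faults so far: 7)
  step 9: ref 1 -> HIT, frames=[1,4] (faults so far: 7)
  step 10: ref 5 -> FAULT, evict 4, frames=[1,5] (faults so far: 8)
  step 11: ref 1 -> HIT, frames=[1,5] (faults so far: 8)
  step 12: ref 3 -> FAULT, evict 5, frames=[1,3] (faults so far: 9)
  step 13: ref 2 -> FAULT, evict 1, frames=[2,3] (faults so far: 10)
  step 14: ref 2 -> HIT, frames=[2,3] (faults so far: 10)
  LRU total faults: 10
--- Optimal ---
  step 0: ref 1 -> FAULT, frames=[1,-] (faults so far: 1)
  step 1: ref 1 -> HIT, frames=[1,-] (faults so far: 1)
  step 2: ref 5 -> FAULT, frames=[1,5] (faults so far: 2)
  step 3: ref 1 -> HIT, frames=[1,5] (faults so far: 2)
  step 4: ref 4 -> FAULT, evict 5, frames=[1,4] (faults so far: 3)
  step 5: ref 2 -> FAULT, evict 4, frames=[1,2] (faults so far: 4)
  step 6: ref 3 -> FAULT, evict 2, frames=[1,3] (faults so far: 5)
  step 7: ref 1 -> HIT, frames=[1,3] (faults so far: 5)
  step 8: ref 4 -> FAULT, evict 3, frames=[1,4] (faults so far: 6)
  step 9: ref 1 -> HIT, frames=[1,4] (faults so far: 6)
  step 10: ref 5 -> FAULT, evict 4, frames=[1,5] (faults so far: 7)
  step 11: ref 1 -> HIT, frames=[1,5] (faults so far: 7)
  step 12: ref 3 -> FAULT, evict 1, frames=[3,5] (faults so far: 8)
  step 13: ref 2 -> FAULT, evict 3, frames=[2,5] (faults so far: 9)
  step 14: ref 2 -> HIT, frames=[2,5] (faults so far: 9)
  Optimal total faults: 9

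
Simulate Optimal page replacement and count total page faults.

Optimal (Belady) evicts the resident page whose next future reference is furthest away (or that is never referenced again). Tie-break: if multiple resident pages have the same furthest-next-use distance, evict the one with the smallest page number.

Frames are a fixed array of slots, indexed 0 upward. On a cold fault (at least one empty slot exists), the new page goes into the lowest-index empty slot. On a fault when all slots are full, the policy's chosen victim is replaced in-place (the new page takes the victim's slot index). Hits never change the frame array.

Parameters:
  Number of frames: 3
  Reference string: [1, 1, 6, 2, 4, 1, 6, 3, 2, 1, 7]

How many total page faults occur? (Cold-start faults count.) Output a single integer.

Answer: 7

Derivation:
Step 0: ref 1 → FAULT, frames=[1,-,-]
Step 1: ref 1 → HIT, frames=[1,-,-]
Step 2: ref 6 → FAULT, frames=[1,6,-]
Step 3: ref 2 → FAULT, frames=[1,6,2]
Step 4: ref 4 → FAULT (evict 2), frames=[1,6,4]
Step 5: ref 1 → HIT, frames=[1,6,4]
Step 6: ref 6 → HIT, frames=[1,6,4]
Step 7: ref 3 → FAULT (evict 4), frames=[1,6,3]
Step 8: ref 2 → FAULT (evict 3), frames=[1,6,2]
Step 9: ref 1 → HIT, frames=[1,6,2]
Step 10: ref 7 → FAULT (evict 1), frames=[7,6,2]
Total faults: 7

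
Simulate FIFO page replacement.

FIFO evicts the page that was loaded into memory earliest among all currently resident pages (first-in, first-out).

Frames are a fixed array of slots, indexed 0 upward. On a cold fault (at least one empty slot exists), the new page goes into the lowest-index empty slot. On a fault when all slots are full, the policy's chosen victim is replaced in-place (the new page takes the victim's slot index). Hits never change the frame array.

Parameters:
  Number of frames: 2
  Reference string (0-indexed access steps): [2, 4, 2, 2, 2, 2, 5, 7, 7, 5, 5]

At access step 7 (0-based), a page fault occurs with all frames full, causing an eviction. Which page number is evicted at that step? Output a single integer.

Step 0: ref 2 -> FAULT, frames=[2,-]
Step 1: ref 4 -> FAULT, frames=[2,4]
Step 2: ref 2 -> HIT, frames=[2,4]
Step 3: ref 2 -> HIT, frames=[2,4]
Step 4: ref 2 -> HIT, frames=[2,4]
Step 5: ref 2 -> HIT, frames=[2,4]
Step 6: ref 5 -> FAULT, evict 2, frames=[5,4]
Step 7: ref 7 -> FAULT, evict 4, frames=[5,7]
At step 7: evicted page 4

Answer: 4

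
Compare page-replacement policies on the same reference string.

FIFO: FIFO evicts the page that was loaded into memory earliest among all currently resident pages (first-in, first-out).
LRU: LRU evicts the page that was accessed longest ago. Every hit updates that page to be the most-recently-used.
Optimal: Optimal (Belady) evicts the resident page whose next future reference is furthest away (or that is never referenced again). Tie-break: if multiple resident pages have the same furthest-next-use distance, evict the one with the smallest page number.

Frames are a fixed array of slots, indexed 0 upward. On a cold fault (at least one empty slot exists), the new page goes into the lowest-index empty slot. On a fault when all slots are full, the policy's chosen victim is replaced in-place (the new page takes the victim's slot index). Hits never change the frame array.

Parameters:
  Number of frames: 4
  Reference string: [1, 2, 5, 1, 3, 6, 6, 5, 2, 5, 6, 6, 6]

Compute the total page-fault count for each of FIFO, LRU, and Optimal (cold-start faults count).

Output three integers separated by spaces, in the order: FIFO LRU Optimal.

Answer: 5 6 5

Derivation:
--- FIFO ---
  step 0: ref 1 -> FAULT, frames=[1,-,-,-] (faults so far: 1)
  step 1: ref 2 -> FAULT, frames=[1,2,-,-] (faults so far: 2)
  step 2: ref 5 -> FAULT, frames=[1,2,5,-] (faults so far: 3)
  step 3: ref 1 -> HIT, frames=[1,2,5,-] (faults so far: 3)
  step 4: ref 3 -> FAULT, frames=[1,2,5,3] (faults so far: 4)
  step 5: ref 6 -> FAULT, evict 1, frames=[6,2,5,3] (faults so far: 5)
  step 6: ref 6 -> HIT, frames=[6,2,5,3] (faults so far: 5)
  step 7: ref 5 -> HIT, frames=[6,2,5,3] (faults so far: 5)
  step 8: ref 2 -> HIT, frames=[6,2,5,3] (faults so far: 5)
  step 9: ref 5 -> HIT, frames=[6,2,5,3] (faults so far: 5)
  step 10: ref 6 -> HIT, frames=[6,2,5,3] (faults so far: 5)
  step 11: ref 6 -> HIT, frames=[6,2,5,3] (faults so far: 5)
  step 12: ref 6 -> HIT, frames=[6,2,5,3] (faults so far: 5)
  FIFO total faults: 5
--- LRU ---
  step 0: ref 1 -> FAULT, frames=[1,-,-,-] (faults so far: 1)
  step 1: ref 2 -> FAULT, frames=[1,2,-,-] (faults so far: 2)
  step 2: ref 5 -> FAULT, frames=[1,2,5,-] (faults so far: 3)
  step 3: ref 1 -> HIT, frames=[1,2,5,-] (faults so far: 3)
  step 4: ref 3 -> FAULT, frames=[1,2,5,3] (faults so far: 4)
  step 5: ref 6 -> FAULT, evict 2, frames=[1,6,5,3] (faults so far: 5)
  step 6: ref 6 -> HIT, frames=[1,6,5,3] (faults so far: 5)
  step 7: ref 5 -> HIT, frames=[1,6,5,3] (faults so far: 5)
  step 8: ref 2 -> FAULT, evict 1, frames=[2,6,5,3] (faults so far: 6)
  step 9: ref 5 -> HIT, frames=[2,6,5,3] (faults so far: 6)
  step 10: ref 6 -> HIT, frames=[2,6,5,3] (faults so far: 6)
  step 11: ref 6 -> HIT, frames=[2,6,5,3] (faults so far: 6)
  step 12: ref 6 -> HIT, frames=[2,6,5,3] (faults so far: 6)
  LRU total faults: 6
--- Optimal ---
  step 0: ref 1 -> FAULT, frames=[1,-,-,-] (faults so far: 1)
  step 1: ref 2 -> FAULT, frames=[1,2,-,-] (faults so far: 2)
  step 2: ref 5 -> FAULT, frames=[1,2,5,-] (faults so far: 3)
  step 3: ref 1 -> HIT, frames=[1,2,5,-] (faults so far: 3)
  step 4: ref 3 -> FAULT, frames=[1,2,5,3] (faults so far: 4)
  step 5: ref 6 -> FAULT, evict 1, frames=[6,2,5,3] (faults so far: 5)
  step 6: ref 6 -> HIT, frames=[6,2,5,3] (faults so far: 5)
  step 7: ref 5 -> HIT, frames=[6,2,5,3] (faults so far: 5)
  step 8: ref 2 -> HIT, frames=[6,2,5,3] (faults so far: 5)
  step 9: ref 5 -> HIT, frames=[6,2,5,3] (faults so far: 5)
  step 10: ref 6 -> HIT, frames=[6,2,5,3] (faults so far: 5)
  step 11: ref 6 -> HIT, frames=[6,2,5,3] (faults so far: 5)
  step 12: ref 6 -> HIT, frames=[6,2,5,3] (faults so far: 5)
  Optimal total faults: 5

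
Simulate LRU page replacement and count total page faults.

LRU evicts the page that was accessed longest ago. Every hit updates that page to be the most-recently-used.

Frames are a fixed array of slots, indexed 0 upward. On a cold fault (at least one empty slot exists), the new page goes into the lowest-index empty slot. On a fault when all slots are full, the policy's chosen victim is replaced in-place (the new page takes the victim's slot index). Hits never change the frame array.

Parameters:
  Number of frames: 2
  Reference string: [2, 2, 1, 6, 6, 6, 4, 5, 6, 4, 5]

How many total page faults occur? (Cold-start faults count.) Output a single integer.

Answer: 8

Derivation:
Step 0: ref 2 → FAULT, frames=[2,-]
Step 1: ref 2 → HIT, frames=[2,-]
Step 2: ref 1 → FAULT, frames=[2,1]
Step 3: ref 6 → FAULT (evict 2), frames=[6,1]
Step 4: ref 6 → HIT, frames=[6,1]
Step 5: ref 6 → HIT, frames=[6,1]
Step 6: ref 4 → FAULT (evict 1), frames=[6,4]
Step 7: ref 5 → FAULT (evict 6), frames=[5,4]
Step 8: ref 6 → FAULT (evict 4), frames=[5,6]
Step 9: ref 4 → FAULT (evict 5), frames=[4,6]
Step 10: ref 5 → FAULT (evict 6), frames=[4,5]
Total faults: 8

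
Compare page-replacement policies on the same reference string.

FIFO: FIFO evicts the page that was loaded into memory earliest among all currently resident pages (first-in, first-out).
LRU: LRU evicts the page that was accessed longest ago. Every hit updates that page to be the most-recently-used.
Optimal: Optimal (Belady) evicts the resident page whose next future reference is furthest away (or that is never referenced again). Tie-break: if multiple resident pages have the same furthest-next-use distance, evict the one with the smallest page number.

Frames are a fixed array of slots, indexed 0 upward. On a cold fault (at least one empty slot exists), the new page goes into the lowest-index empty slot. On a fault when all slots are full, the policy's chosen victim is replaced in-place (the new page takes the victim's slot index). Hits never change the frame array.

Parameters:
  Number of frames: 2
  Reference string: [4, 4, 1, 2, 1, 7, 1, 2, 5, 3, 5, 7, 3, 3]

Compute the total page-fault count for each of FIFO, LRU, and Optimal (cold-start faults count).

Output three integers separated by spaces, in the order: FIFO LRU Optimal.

Answer: 9 9 8

Derivation:
--- FIFO ---
  step 0: ref 4 -> FAULT, frames=[4,-] (faults so far: 1)
  step 1: ref 4 -> HIT, frames=[4,-] (faults so far: 1)
  step 2: ref 1 -> FAULT, frames=[4,1] (faults so far: 2)
  step 3: ref 2 -> FAULT, evict 4, frames=[2,1] (faults so far: 3)
  step 4: ref 1 -> HIT, frames=[2,1] (faults so far: 3)
  step 5: ref 7 -> FAULT, evict 1, frames=[2,7] (faults so far: 4)
  step 6: ref 1 -> FAULT, evict 2, frames=[1,7] (faults so far: 5)
  step 7: ref 2 -> FAULT, evict 7, frames=[1,2] (faults so far: 6)
  step 8: ref 5 -> FAULT, evict 1, frames=[5,2] (faults so far: 7)
  step 9: ref 3 -> FAULT, evict 2, frames=[5,3] (faults so far: 8)
  step 10: ref 5 -> HIT, frames=[5,3] (faults so far: 8)
  step 11: ref 7 -> FAULT, evict 5, frames=[7,3] (faults so far: 9)
  step 12: ref 3 -> HIT, frames=[7,3] (faults so far: 9)
  step 13: ref 3 -> HIT, frames=[7,3] (faults so far: 9)
  FIFO total faults: 9
--- LRU ---
  step 0: ref 4 -> FAULT, frames=[4,-] (faults so far: 1)
  step 1: ref 4 -> HIT, frames=[4,-] (faults so far: 1)
  step 2: ref 1 -> FAULT, frames=[4,1] (faults so far: 2)
  step 3: ref 2 -> FAULT, evict 4, frames=[2,1] (faults so far: 3)
  step 4: ref 1 -> HIT, frames=[2,1] (faults so far: 3)
  step 5: ref 7 -> FAULT, evict 2, frames=[7,1] (faults so far: 4)
  step 6: ref 1 -> HIT, frames=[7,1] (faults so far: 4)
  step 7: ref 2 -> FAULT, evict 7, frames=[2,1] (faults so far: 5)
  step 8: ref 5 -> FAULT, evict 1, frames=[2,5] (faults so far: 6)
  step 9: ref 3 -> FAULT, evict 2, frames=[3,5] (faults so far: 7)
  step 10: ref 5 -> HIT, frames=[3,5] (faults so far: 7)
  step 11: ref 7 -> FAULT, evict 3, frames=[7,5] (faults so far: 8)
  step 12: ref 3 -> FAULT, evict 5, frames=[7,3] (faults so far: 9)
  step 13: ref 3 -> HIT, frames=[7,3] (faults so far: 9)
  LRU total faults: 9
--- Optimal ---
  step 0: ref 4 -> FAULT, frames=[4,-] (faults so far: 1)
  step 1: ref 4 -> HIT, frames=[4,-] (faults so far: 1)
  step 2: ref 1 -> FAULT, frames=[4,1] (faults so far: 2)
  step 3: ref 2 -> FAULT, evict 4, frames=[2,1] (faults so far: 3)
  step 4: ref 1 -> HIT, frames=[2,1] (faults so far: 3)
  step 5: ref 7 -> FAULT, evict 2, frames=[7,1] (faults so far: 4)
  step 6: ref 1 -> HIT, frames=[7,1] (faults so far: 4)
  step 7: ref 2 -> FAULT, evict 1, frames=[7,2] (faults so far: 5)
  step 8: ref 5 -> FAULT, evict 2, frames=[7,5] (faults so far: 6)
  step 9: ref 3 -> FAULT, evict 7, frames=[3,5] (faults so far: 7)
  step 10: ref 5 -> HIT, frames=[3,5] (faults so far: 7)
  step 11: ref 7 -> FAULT, evict 5, frames=[3,7] (faults so far: 8)
  step 12: ref 3 -> HIT, frames=[3,7] (faults so far: 8)
  step 13: ref 3 -> HIT, frames=[3,7] (faults so far: 8)
  Optimal total faults: 8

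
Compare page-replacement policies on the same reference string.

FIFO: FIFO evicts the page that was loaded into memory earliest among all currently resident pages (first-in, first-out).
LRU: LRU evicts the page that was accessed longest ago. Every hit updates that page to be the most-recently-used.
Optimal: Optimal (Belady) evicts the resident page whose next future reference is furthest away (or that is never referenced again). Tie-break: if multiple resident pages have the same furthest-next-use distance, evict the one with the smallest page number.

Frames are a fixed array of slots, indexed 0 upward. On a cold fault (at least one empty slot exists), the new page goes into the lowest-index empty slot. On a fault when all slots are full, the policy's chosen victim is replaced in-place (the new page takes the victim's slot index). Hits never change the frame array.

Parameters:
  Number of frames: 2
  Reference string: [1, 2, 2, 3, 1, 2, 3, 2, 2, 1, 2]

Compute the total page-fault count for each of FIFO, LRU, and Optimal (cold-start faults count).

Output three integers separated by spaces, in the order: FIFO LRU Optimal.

--- FIFO ---
  step 0: ref 1 -> FAULT, frames=[1,-] (faults so far: 1)
  step 1: ref 2 -> FAULT, frames=[1,2] (faults so far: 2)
  step 2: ref 2 -> HIT, frames=[1,2] (faults so far: 2)
  step 3: ref 3 -> FAULT, evict 1, frames=[3,2] (faults so far: 3)
  step 4: ref 1 -> FAULT, evict 2, frames=[3,1] (faults so far: 4)
  step 5: ref 2 -> FAULT, evict 3, frames=[2,1] (faults so far: 5)
  step 6: ref 3 -> FAULT, evict 1, frames=[2,3] (faults so far: 6)
  step 7: ref 2 -> HIT, frames=[2,3] (faults so far: 6)
  step 8: ref 2 -> HIT, frames=[2,3] (faults so far: 6)
  step 9: ref 1 -> FAULT, evict 2, frames=[1,3] (faults so far: 7)
  step 10: ref 2 -> FAULT, evict 3, frames=[1,2] (faults so far: 8)
  FIFO total faults: 8
--- LRU ---
  step 0: ref 1 -> FAULT, frames=[1,-] (faults so far: 1)
  step 1: ref 2 -> FAULT, frames=[1,2] (faults so far: 2)
  step 2: ref 2 -> HIT, frames=[1,2] (faults so far: 2)
  step 3: ref 3 -> FAULT, evict 1, frames=[3,2] (faults so far: 3)
  step 4: ref 1 -> FAULT, evict 2, frames=[3,1] (faults so far: 4)
  step 5: ref 2 -> FAULT, evict 3, frames=[2,1] (faults so far: 5)
  step 6: ref 3 -> FAULT, evict 1, frames=[2,3] (faults so far: 6)
  step 7: ref 2 -> HIT, frames=[2,3] (faults so far: 6)
  step 8: ref 2 -> HIT, frames=[2,3] (faults so far: 6)
  step 9: ref 1 -> FAULT, evict 3, frames=[2,1] (faults so far: 7)
  step 10: ref 2 -> HIT, frames=[2,1] (faults so far: 7)
  LRU total faults: 7
--- Optimal ---
  step 0: ref 1 -> FAULT, frames=[1,-] (faults so far: 1)
  step 1: ref 2 -> FAULT, frames=[1,2] (faults so far: 2)
  step 2: ref 2 -> HIT, frames=[1,2] (faults so far: 2)
  step 3: ref 3 -> FAULT, evict 2, frames=[1,3] (faults so far: 3)
  step 4: ref 1 -> HIT, frames=[1,3] (faults so far: 3)
  step 5: ref 2 -> FAULT, evict 1, frames=[2,3] (faults so far: 4)
  step 6: ref 3 -> HIT, frames=[2,3] (faults so far: 4)
  step 7: ref 2 -> HIT, frames=[2,3] (faults so far: 4)
  step 8: ref 2 -> HIT, frames=[2,3] (faults so far: 4)
  step 9: ref 1 -> FAULT, evict 3, frames=[2,1] (faults so far: 5)
  step 10: ref 2 -> HIT, frames=[2,1] (faults so far: 5)
  Optimal total faults: 5

Answer: 8 7 5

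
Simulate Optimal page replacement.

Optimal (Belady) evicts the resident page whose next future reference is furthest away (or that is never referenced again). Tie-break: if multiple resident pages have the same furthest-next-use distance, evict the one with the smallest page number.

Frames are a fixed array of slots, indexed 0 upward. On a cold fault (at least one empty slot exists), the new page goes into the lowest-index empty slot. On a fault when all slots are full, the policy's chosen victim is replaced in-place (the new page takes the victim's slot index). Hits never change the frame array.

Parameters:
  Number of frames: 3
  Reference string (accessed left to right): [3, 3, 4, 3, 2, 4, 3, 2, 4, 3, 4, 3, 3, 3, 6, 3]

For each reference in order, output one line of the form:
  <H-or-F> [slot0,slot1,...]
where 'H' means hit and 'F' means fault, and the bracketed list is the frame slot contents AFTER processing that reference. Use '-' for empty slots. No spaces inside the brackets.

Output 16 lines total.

F [3,-,-]
H [3,-,-]
F [3,4,-]
H [3,4,-]
F [3,4,2]
H [3,4,2]
H [3,4,2]
H [3,4,2]
H [3,4,2]
H [3,4,2]
H [3,4,2]
H [3,4,2]
H [3,4,2]
H [3,4,2]
F [3,4,6]
H [3,4,6]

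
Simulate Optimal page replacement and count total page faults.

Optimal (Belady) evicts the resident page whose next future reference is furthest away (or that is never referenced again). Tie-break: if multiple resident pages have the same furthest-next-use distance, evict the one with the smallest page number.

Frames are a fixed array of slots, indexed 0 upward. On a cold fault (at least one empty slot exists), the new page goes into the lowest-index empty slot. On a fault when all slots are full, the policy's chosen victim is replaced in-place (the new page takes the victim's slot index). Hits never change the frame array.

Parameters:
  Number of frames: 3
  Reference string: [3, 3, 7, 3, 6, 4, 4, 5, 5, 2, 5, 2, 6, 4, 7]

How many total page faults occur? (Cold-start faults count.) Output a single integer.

Step 0: ref 3 → FAULT, frames=[3,-,-]
Step 1: ref 3 → HIT, frames=[3,-,-]
Step 2: ref 7 → FAULT, frames=[3,7,-]
Step 3: ref 3 → HIT, frames=[3,7,-]
Step 4: ref 6 → FAULT, frames=[3,7,6]
Step 5: ref 4 → FAULT (evict 3), frames=[4,7,6]
Step 6: ref 4 → HIT, frames=[4,7,6]
Step 7: ref 5 → FAULT (evict 7), frames=[4,5,6]
Step 8: ref 5 → HIT, frames=[4,5,6]
Step 9: ref 2 → FAULT (evict 4), frames=[2,5,6]
Step 10: ref 5 → HIT, frames=[2,5,6]
Step 11: ref 2 → HIT, frames=[2,5,6]
Step 12: ref 6 → HIT, frames=[2,5,6]
Step 13: ref 4 → FAULT (evict 2), frames=[4,5,6]
Step 14: ref 7 → FAULT (evict 4), frames=[7,5,6]
Total faults: 8

Answer: 8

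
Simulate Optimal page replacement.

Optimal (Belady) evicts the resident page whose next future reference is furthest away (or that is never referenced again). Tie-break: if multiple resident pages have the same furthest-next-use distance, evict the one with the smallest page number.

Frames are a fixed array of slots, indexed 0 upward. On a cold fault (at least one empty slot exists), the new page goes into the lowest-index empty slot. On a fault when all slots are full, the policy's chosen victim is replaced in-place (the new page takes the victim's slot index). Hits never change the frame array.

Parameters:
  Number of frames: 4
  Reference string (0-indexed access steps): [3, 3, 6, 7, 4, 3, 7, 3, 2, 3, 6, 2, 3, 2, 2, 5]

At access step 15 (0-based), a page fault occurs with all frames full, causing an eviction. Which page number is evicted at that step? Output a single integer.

Answer: 2

Derivation:
Step 0: ref 3 -> FAULT, frames=[3,-,-,-]
Step 1: ref 3 -> HIT, frames=[3,-,-,-]
Step 2: ref 6 -> FAULT, frames=[3,6,-,-]
Step 3: ref 7 -> FAULT, frames=[3,6,7,-]
Step 4: ref 4 -> FAULT, frames=[3,6,7,4]
Step 5: ref 3 -> HIT, frames=[3,6,7,4]
Step 6: ref 7 -> HIT, frames=[3,6,7,4]
Step 7: ref 3 -> HIT, frames=[3,6,7,4]
Step 8: ref 2 -> FAULT, evict 4, frames=[3,6,7,2]
Step 9: ref 3 -> HIT, frames=[3,6,7,2]
Step 10: ref 6 -> HIT, frames=[3,6,7,2]
Step 11: ref 2 -> HIT, frames=[3,6,7,2]
Step 12: ref 3 -> HIT, frames=[3,6,7,2]
Step 13: ref 2 -> HIT, frames=[3,6,7,2]
Step 14: ref 2 -> HIT, frames=[3,6,7,2]
Step 15: ref 5 -> FAULT, evict 2, frames=[3,6,7,5]
At step 15: evicted page 2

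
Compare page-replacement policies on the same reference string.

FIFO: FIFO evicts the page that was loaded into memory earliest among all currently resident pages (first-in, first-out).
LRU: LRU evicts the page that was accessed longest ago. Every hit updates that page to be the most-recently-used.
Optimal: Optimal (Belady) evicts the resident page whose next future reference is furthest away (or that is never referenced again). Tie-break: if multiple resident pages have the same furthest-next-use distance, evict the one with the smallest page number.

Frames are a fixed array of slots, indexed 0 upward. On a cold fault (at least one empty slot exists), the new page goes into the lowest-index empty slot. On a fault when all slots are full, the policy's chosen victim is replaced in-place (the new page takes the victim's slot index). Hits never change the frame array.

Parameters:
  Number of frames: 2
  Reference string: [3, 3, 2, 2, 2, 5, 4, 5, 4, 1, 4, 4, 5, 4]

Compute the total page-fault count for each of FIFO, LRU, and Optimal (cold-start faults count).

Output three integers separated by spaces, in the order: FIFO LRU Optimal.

Answer: 7 6 6

Derivation:
--- FIFO ---
  step 0: ref 3 -> FAULT, frames=[3,-] (faults so far: 1)
  step 1: ref 3 -> HIT, frames=[3,-] (faults so far: 1)
  step 2: ref 2 -> FAULT, frames=[3,2] (faults so far: 2)
  step 3: ref 2 -> HIT, frames=[3,2] (faults so far: 2)
  step 4: ref 2 -> HIT, frames=[3,2] (faults so far: 2)
  step 5: ref 5 -> FAULT, evict 3, frames=[5,2] (faults so far: 3)
  step 6: ref 4 -> FAULT, evict 2, frames=[5,4] (faults so far: 4)
  step 7: ref 5 -> HIT, frames=[5,4] (faults so far: 4)
  step 8: ref 4 -> HIT, frames=[5,4] (faults so far: 4)
  step 9: ref 1 -> FAULT, evict 5, frames=[1,4] (faults so far: 5)
  step 10: ref 4 -> HIT, frames=[1,4] (faults so far: 5)
  step 11: ref 4 -> HIT, frames=[1,4] (faults so far: 5)
  step 12: ref 5 -> FAULT, evict 4, frames=[1,5] (faults so far: 6)
  step 13: ref 4 -> FAULT, evict 1, frames=[4,5] (faults so far: 7)
  FIFO total faults: 7
--- LRU ---
  step 0: ref 3 -> FAULT, frames=[3,-] (faults so far: 1)
  step 1: ref 3 -> HIT, frames=[3,-] (faults so far: 1)
  step 2: ref 2 -> FAULT, frames=[3,2] (faults so far: 2)
  step 3: ref 2 -> HIT, frames=[3,2] (faults so far: 2)
  step 4: ref 2 -> HIT, frames=[3,2] (faults so far: 2)
  step 5: ref 5 -> FAULT, evict 3, frames=[5,2] (faults so far: 3)
  step 6: ref 4 -> FAULT, evict 2, frames=[5,4] (faults so far: 4)
  step 7: ref 5 -> HIT, frames=[5,4] (faults so far: 4)
  step 8: ref 4 -> HIT, frames=[5,4] (faults so far: 4)
  step 9: ref 1 -> FAULT, evict 5, frames=[1,4] (faults so far: 5)
  step 10: ref 4 -> HIT, frames=[1,4] (faults so far: 5)
  step 11: ref 4 -> HIT, frames=[1,4] (faults so far: 5)
  step 12: ref 5 -> FAULT, evict 1, frames=[5,4] (faults so far: 6)
  step 13: ref 4 -> HIT, frames=[5,4] (faults so far: 6)
  LRU total faults: 6
--- Optimal ---
  step 0: ref 3 -> FAULT, frames=[3,-] (faults so far: 1)
  step 1: ref 3 -> HIT, frames=[3,-] (faults so far: 1)
  step 2: ref 2 -> FAULT, frames=[3,2] (faults so far: 2)
  step 3: ref 2 -> HIT, frames=[3,2] (faults so far: 2)
  step 4: ref 2 -> HIT, frames=[3,2] (faults so far: 2)
  step 5: ref 5 -> FAULT, evict 2, frames=[3,5] (faults so far: 3)
  step 6: ref 4 -> FAULT, evict 3, frames=[4,5] (faults so far: 4)
  step 7: ref 5 -> HIT, frames=[4,5] (faults so far: 4)
  step 8: ref 4 -> HIT, frames=[4,5] (faults so far: 4)
  step 9: ref 1 -> FAULT, evict 5, frames=[4,1] (faults so far: 5)
  step 10: ref 4 -> HIT, frames=[4,1] (faults so far: 5)
  step 11: ref 4 -> HIT, frames=[4,1] (faults so far: 5)
  step 12: ref 5 -> FAULT, evict 1, frames=[4,5] (faults so far: 6)
  step 13: ref 4 -> HIT, frames=[4,5] (faults so far: 6)
  Optimal total faults: 6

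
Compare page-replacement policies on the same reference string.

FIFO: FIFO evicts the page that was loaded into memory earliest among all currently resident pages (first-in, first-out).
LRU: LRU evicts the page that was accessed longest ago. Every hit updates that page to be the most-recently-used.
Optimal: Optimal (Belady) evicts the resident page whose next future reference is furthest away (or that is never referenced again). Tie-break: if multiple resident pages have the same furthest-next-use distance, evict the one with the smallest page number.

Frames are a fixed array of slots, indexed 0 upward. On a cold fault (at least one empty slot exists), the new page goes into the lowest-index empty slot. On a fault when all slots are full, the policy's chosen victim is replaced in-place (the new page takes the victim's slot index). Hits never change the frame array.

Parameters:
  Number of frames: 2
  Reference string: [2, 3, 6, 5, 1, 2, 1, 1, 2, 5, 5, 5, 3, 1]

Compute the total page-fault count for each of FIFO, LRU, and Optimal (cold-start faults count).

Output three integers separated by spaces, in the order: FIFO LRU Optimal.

--- FIFO ---
  step 0: ref 2 -> FAULT, frames=[2,-] (faults so far: 1)
  step 1: ref 3 -> FAULT, frames=[2,3] (faults so far: 2)
  step 2: ref 6 -> FAULT, evict 2, frames=[6,3] (faults so far: 3)
  step 3: ref 5 -> FAULT, evict 3, frames=[6,5] (faults so far: 4)
  step 4: ref 1 -> FAULT, evict 6, frames=[1,5] (faults so far: 5)
  step 5: ref 2 -> FAULT, evict 5, frames=[1,2] (faults so far: 6)
  step 6: ref 1 -> HIT, frames=[1,2] (faults so far: 6)
  step 7: ref 1 -> HIT, frames=[1,2] (faults so far: 6)
  step 8: ref 2 -> HIT, frames=[1,2] (faults so far: 6)
  step 9: ref 5 -> FAULT, evict 1, frames=[5,2] (faults so far: 7)
  step 10: ref 5 -> HIT, frames=[5,2] (faults so far: 7)
  step 11: ref 5 -> HIT, frames=[5,2] (faults so far: 7)
  step 12: ref 3 -> FAULT, evict 2, frames=[5,3] (faults so far: 8)
  step 13: ref 1 -> FAULT, evict 5, frames=[1,3] (faults so far: 9)
  FIFO total faults: 9
--- LRU ---
  step 0: ref 2 -> FAULT, frames=[2,-] (faults so far: 1)
  step 1: ref 3 -> FAULT, frames=[2,3] (faults so far: 2)
  step 2: ref 6 -> FAULT, evict 2, frames=[6,3] (faults so far: 3)
  step 3: ref 5 -> FAULT, evict 3, frames=[6,5] (faults so far: 4)
  step 4: ref 1 -> FAULT, evict 6, frames=[1,5] (faults so far: 5)
  step 5: ref 2 -> FAULT, evict 5, frames=[1,2] (faults so far: 6)
  step 6: ref 1 -> HIT, frames=[1,2] (faults so far: 6)
  step 7: ref 1 -> HIT, frames=[1,2] (faults so far: 6)
  step 8: ref 2 -> HIT, frames=[1,2] (faults so far: 6)
  step 9: ref 5 -> FAULT, evict 1, frames=[5,2] (faults so far: 7)
  step 10: ref 5 -> HIT, frames=[5,2] (faults so far: 7)
  step 11: ref 5 -> HIT, frames=[5,2] (faults so far: 7)
  step 12: ref 3 -> FAULT, evict 2, frames=[5,3] (faults so far: 8)
  step 13: ref 1 -> FAULT, evict 5, frames=[1,3] (faults so far: 9)
  LRU total faults: 9
--- Optimal ---
  step 0: ref 2 -> FAULT, frames=[2,-] (faults so far: 1)
  step 1: ref 3 -> FAULT, frames=[2,3] (faults so far: 2)
  step 2: ref 6 -> FAULT, evict 3, frames=[2,6] (faults so far: 3)
  step 3: ref 5 -> FAULT, evict 6, frames=[2,5] (faults so far: 4)
  step 4: ref 1 -> FAULT, evict 5, frames=[2,1] (faults so far: 5)
  step 5: ref 2 -> HIT, frames=[2,1] (faults so far: 5)
  step 6: ref 1 -> HIT, frames=[2,1] (faults so far: 5)
  step 7: ref 1 -> HIT, frames=[2,1] (faults so far: 5)
  step 8: ref 2 -> HIT, frames=[2,1] (faults so far: 5)
  step 9: ref 5 -> FAULT, evict 2, frames=[5,1] (faults so far: 6)
  step 10: ref 5 -> HIT, frames=[5,1] (faults so far: 6)
  step 11: ref 5 -> HIT, frames=[5,1] (faults so far: 6)
  step 12: ref 3 -> FAULT, evict 5, frames=[3,1] (faults so far: 7)
  step 13: ref 1 -> HIT, frames=[3,1] (faults so far: 7)
  Optimal total faults: 7

Answer: 9 9 7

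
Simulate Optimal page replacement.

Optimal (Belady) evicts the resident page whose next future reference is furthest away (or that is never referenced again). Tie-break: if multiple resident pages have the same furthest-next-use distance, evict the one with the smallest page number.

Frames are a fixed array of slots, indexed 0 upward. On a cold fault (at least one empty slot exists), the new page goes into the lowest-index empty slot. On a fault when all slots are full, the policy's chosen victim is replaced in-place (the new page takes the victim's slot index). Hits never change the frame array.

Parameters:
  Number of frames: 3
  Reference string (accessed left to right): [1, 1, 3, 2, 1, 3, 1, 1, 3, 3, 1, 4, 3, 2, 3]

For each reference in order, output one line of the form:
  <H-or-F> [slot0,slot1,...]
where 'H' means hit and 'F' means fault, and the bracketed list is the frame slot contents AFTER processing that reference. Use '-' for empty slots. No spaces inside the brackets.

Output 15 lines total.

F [1,-,-]
H [1,-,-]
F [1,3,-]
F [1,3,2]
H [1,3,2]
H [1,3,2]
H [1,3,2]
H [1,3,2]
H [1,3,2]
H [1,3,2]
H [1,3,2]
F [4,3,2]
H [4,3,2]
H [4,3,2]
H [4,3,2]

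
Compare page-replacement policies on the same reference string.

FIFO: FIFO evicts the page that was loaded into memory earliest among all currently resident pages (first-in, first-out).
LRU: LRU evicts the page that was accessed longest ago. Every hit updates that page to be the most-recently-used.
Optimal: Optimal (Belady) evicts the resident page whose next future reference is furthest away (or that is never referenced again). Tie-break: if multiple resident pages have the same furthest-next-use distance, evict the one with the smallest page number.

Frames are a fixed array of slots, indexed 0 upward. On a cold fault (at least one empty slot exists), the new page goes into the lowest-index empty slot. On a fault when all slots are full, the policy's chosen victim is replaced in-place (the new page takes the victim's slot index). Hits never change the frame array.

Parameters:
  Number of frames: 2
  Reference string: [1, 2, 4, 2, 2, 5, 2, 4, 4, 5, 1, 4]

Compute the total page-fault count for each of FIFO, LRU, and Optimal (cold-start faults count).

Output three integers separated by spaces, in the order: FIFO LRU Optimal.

--- FIFO ---
  step 0: ref 1 -> FAULT, frames=[1,-] (faults so far: 1)
  step 1: ref 2 -> FAULT, frames=[1,2] (faults so far: 2)
  step 2: ref 4 -> FAULT, evict 1, frames=[4,2] (faults so far: 3)
  step 3: ref 2 -> HIT, frames=[4,2] (faults so far: 3)
  step 4: ref 2 -> HIT, frames=[4,2] (faults so far: 3)
  step 5: ref 5 -> FAULT, evict 2, frames=[4,5] (faults so far: 4)
  step 6: ref 2 -> FAULT, evict 4, frames=[2,5] (faults so far: 5)
  step 7: ref 4 -> FAULT, evict 5, frames=[2,4] (faults so far: 6)
  step 8: ref 4 -> HIT, frames=[2,4] (faults so far: 6)
  step 9: ref 5 -> FAULT, evict 2, frames=[5,4] (faults so far: 7)
  step 10: ref 1 -> FAULT, evict 4, frames=[5,1] (faults so far: 8)
  step 11: ref 4 -> FAULT, evict 5, frames=[4,1] (faults so far: 9)
  FIFO total faults: 9
--- LRU ---
  step 0: ref 1 -> FAULT, frames=[1,-] (faults so far: 1)
  step 1: ref 2 -> FAULT, frames=[1,2] (faults so far: 2)
  step 2: ref 4 -> FAULT, evict 1, frames=[4,2] (faults so far: 3)
  step 3: ref 2 -> HIT, frames=[4,2] (faults so far: 3)
  step 4: ref 2 -> HIT, frames=[4,2] (faults so far: 3)
  step 5: ref 5 -> FAULT, evict 4, frames=[5,2] (faults so far: 4)
  step 6: ref 2 -> HIT, frames=[5,2] (faults so far: 4)
  step 7: ref 4 -> FAULT, evict 5, frames=[4,2] (faults so far: 5)
  step 8: ref 4 -> HIT, frames=[4,2] (faults so far: 5)
  step 9: ref 5 -> FAULT, evict 2, frames=[4,5] (faults so far: 6)
  step 10: ref 1 -> FAULT, evict 4, frames=[1,5] (faults so far: 7)
  step 11: ref 4 -> FAULT, evict 5, frames=[1,4] (faults so far: 8)
  LRU total faults: 8
--- Optimal ---
  step 0: ref 1 -> FAULT, frames=[1,-] (faults so far: 1)
  step 1: ref 2 -> FAULT, frames=[1,2] (faults so far: 2)
  step 2: ref 4 -> FAULT, evict 1, frames=[4,2] (faults so far: 3)
  step 3: ref 2 -> HIT, frames=[4,2] (faults so far: 3)
  step 4: ref 2 -> HIT, frames=[4,2] (faults so far: 3)
  step 5: ref 5 -> FAULT, evict 4, frames=[5,2] (faults so far: 4)
  step 6: ref 2 -> HIT, frames=[5,2] (faults so far: 4)
  step 7: ref 4 -> FAULT, evict 2, frames=[5,4] (faults so far: 5)
  step 8: ref 4 -> HIT, frames=[5,4] (faults so far: 5)
  step 9: ref 5 -> HIT, frames=[5,4] (faults so far: 5)
  step 10: ref 1 -> FAULT, evict 5, frames=[1,4] (faults so far: 6)
  step 11: ref 4 -> HIT, frames=[1,4] (faults so far: 6)
  Optimal total faults: 6

Answer: 9 8 6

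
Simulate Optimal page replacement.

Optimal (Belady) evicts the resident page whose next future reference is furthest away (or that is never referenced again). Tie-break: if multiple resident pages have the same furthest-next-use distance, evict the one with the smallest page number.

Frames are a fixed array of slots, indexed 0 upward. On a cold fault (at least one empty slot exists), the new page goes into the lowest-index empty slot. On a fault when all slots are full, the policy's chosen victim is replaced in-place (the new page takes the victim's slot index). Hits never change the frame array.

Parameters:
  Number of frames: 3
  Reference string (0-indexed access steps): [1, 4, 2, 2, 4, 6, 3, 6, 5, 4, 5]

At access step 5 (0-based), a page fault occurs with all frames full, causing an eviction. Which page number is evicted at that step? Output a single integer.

Step 0: ref 1 -> FAULT, frames=[1,-,-]
Step 1: ref 4 -> FAULT, frames=[1,4,-]
Step 2: ref 2 -> FAULT, frames=[1,4,2]
Step 3: ref 2 -> HIT, frames=[1,4,2]
Step 4: ref 4 -> HIT, frames=[1,4,2]
Step 5: ref 6 -> FAULT, evict 1, frames=[6,4,2]
At step 5: evicted page 1

Answer: 1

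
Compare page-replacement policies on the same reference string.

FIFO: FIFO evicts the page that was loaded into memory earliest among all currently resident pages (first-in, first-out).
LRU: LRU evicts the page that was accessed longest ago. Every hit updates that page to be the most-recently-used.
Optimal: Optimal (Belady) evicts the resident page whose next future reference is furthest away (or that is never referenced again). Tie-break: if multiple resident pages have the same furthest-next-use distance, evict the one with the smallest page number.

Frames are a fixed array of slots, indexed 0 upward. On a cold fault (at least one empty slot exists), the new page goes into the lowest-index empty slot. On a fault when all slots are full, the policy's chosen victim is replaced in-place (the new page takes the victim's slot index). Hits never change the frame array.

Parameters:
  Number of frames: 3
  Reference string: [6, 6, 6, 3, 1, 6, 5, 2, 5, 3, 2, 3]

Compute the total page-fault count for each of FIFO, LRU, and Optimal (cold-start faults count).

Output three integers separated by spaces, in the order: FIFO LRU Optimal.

Answer: 6 6 5

Derivation:
--- FIFO ---
  step 0: ref 6 -> FAULT, frames=[6,-,-] (faults so far: 1)
  step 1: ref 6 -> HIT, frames=[6,-,-] (faults so far: 1)
  step 2: ref 6 -> HIT, frames=[6,-,-] (faults so far: 1)
  step 3: ref 3 -> FAULT, frames=[6,3,-] (faults so far: 2)
  step 4: ref 1 -> FAULT, frames=[6,3,1] (faults so far: 3)
  step 5: ref 6 -> HIT, frames=[6,3,1] (faults so far: 3)
  step 6: ref 5 -> FAULT, evict 6, frames=[5,3,1] (faults so far: 4)
  step 7: ref 2 -> FAULT, evict 3, frames=[5,2,1] (faults so far: 5)
  step 8: ref 5 -> HIT, frames=[5,2,1] (faults so far: 5)
  step 9: ref 3 -> FAULT, evict 1, frames=[5,2,3] (faults so far: 6)
  step 10: ref 2 -> HIT, frames=[5,2,3] (faults so far: 6)
  step 11: ref 3 -> HIT, frames=[5,2,3] (faults so far: 6)
  FIFO total faults: 6
--- LRU ---
  step 0: ref 6 -> FAULT, frames=[6,-,-] (faults so far: 1)
  step 1: ref 6 -> HIT, frames=[6,-,-] (faults so far: 1)
  step 2: ref 6 -> HIT, frames=[6,-,-] (faults so far: 1)
  step 3: ref 3 -> FAULT, frames=[6,3,-] (faults so far: 2)
  step 4: ref 1 -> FAULT, frames=[6,3,1] (faults so far: 3)
  step 5: ref 6 -> HIT, frames=[6,3,1] (faults so far: 3)
  step 6: ref 5 -> FAULT, evict 3, frames=[6,5,1] (faults so far: 4)
  step 7: ref 2 -> FAULT, evict 1, frames=[6,5,2] (faults so far: 5)
  step 8: ref 5 -> HIT, frames=[6,5,2] (faults so far: 5)
  step 9: ref 3 -> FAULT, evict 6, frames=[3,5,2] (faults so far: 6)
  step 10: ref 2 -> HIT, frames=[3,5,2] (faults so far: 6)
  step 11: ref 3 -> HIT, frames=[3,5,2] (faults so far: 6)
  LRU total faults: 6
--- Optimal ---
  step 0: ref 6 -> FAULT, frames=[6,-,-] (faults so far: 1)
  step 1: ref 6 -> HIT, frames=[6,-,-] (faults so far: 1)
  step 2: ref 6 -> HIT, frames=[6,-,-] (faults so far: 1)
  step 3: ref 3 -> FAULT, frames=[6,3,-] (faults so far: 2)
  step 4: ref 1 -> FAULT, frames=[6,3,1] (faults so far: 3)
  step 5: ref 6 -> HIT, frames=[6,3,1] (faults so far: 3)
  step 6: ref 5 -> FAULT, evict 1, frames=[6,3,5] (faults so far: 4)
  step 7: ref 2 -> FAULT, evict 6, frames=[2,3,5] (faults so far: 5)
  step 8: ref 5 -> HIT, frames=[2,3,5] (faults so far: 5)
  step 9: ref 3 -> HIT, frames=[2,3,5] (faults so far: 5)
  step 10: ref 2 -> HIT, frames=[2,3,5] (faults so far: 5)
  step 11: ref 3 -> HIT, frames=[2,3,5] (faults so far: 5)
  Optimal total faults: 5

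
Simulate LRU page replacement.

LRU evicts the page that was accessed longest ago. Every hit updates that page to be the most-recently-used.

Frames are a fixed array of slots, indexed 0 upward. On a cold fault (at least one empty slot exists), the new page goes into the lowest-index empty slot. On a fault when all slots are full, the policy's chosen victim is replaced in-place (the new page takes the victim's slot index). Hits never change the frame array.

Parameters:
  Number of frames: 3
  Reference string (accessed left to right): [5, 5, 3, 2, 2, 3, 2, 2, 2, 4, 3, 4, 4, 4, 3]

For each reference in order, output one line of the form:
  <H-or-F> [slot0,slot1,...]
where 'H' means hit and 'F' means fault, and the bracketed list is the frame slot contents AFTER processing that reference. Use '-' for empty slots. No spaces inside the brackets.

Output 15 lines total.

F [5,-,-]
H [5,-,-]
F [5,3,-]
F [5,3,2]
H [5,3,2]
H [5,3,2]
H [5,3,2]
H [5,3,2]
H [5,3,2]
F [4,3,2]
H [4,3,2]
H [4,3,2]
H [4,3,2]
H [4,3,2]
H [4,3,2]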